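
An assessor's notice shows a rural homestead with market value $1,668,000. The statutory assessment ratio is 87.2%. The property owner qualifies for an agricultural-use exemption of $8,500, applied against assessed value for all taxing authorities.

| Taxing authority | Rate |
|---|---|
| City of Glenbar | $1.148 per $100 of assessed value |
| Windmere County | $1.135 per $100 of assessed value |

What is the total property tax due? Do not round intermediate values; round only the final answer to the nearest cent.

Assessed value = $1,668,000 × 0.872 = $1,454,496
Taxable value = $1,454,496 − $8,500 = $1,445,996
City of Glenbar: $1,445,996 × 0.01148 = $16,600.03408
Windmere County: $1,445,996 × 0.01135 = $16,412.0546
Total = $16,600.03408 + $16,412.0546 = $33,012.08868

$33,012.09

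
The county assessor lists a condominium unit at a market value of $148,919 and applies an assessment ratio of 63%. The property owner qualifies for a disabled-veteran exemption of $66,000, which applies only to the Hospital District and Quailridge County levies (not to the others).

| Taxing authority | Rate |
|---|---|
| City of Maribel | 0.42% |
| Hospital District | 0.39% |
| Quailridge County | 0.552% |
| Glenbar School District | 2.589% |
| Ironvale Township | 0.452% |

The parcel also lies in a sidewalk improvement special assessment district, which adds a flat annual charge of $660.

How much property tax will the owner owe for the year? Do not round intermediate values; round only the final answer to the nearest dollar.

Assessed value = $148,919 × 0.63 = $93,818.97
City of Maribel: $93,818.97 × 0.0042 = $394.039674
Hospital District: ($93,818.97 − $66,000) × 0.0039 = $27,818.97 × 0.0039 = $108.493983
Quailridge County: ($93,818.97 − $66,000) × 0.00552 = $27,818.97 × 0.00552 = $153.5607144
Glenbar School District: $93,818.97 × 0.02589 = $2,428.9731333
Ironvale Township: $93,818.97 × 0.00452 = $424.0617444
Levies subtotal = $3,509.1292491
Total = $3,509.1292491 + $660 = $4,169.1292491

$4,169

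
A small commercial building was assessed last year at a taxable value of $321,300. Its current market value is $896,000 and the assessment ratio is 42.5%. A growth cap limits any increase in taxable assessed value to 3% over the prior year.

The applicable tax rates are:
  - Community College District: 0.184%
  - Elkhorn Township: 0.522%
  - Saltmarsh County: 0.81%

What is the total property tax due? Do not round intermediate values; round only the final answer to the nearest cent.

Uncapped assessed value = $896,000 × 0.425 = $380,800
Cap limit = $321,300 × 1.03 = $330,939
Taxable assessed value = min($380,800, $330,939) = $330,939 (cap binds)
Community College District: $330,939 × 0.00184 = $608.92776
Elkhorn Township: $330,939 × 0.00522 = $1,727.50158
Saltmarsh County: $330,939 × 0.0081 = $2,680.6059
Total = $5,017.03524

$5,017.04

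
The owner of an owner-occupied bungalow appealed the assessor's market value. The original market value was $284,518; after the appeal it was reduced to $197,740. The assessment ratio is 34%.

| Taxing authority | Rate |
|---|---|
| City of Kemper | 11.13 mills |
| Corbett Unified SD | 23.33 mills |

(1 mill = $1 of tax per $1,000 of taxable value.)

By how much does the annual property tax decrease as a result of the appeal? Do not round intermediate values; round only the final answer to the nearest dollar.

Old assessed value = $284,518 × 0.34 = $96,736.12
New assessed value = $197,740 × 0.34 = $67,231.6
Combined rate = 0.01113 + 0.02333 = 0.03446
Old tax = $96,736.12 × 0.03446 = $3,333.5266952
New tax = $67,231.6 × 0.03446 = $2,316.800936
Reduction = $3,333.5266952 − $2,316.800936 = $1,016.7257592

$1,017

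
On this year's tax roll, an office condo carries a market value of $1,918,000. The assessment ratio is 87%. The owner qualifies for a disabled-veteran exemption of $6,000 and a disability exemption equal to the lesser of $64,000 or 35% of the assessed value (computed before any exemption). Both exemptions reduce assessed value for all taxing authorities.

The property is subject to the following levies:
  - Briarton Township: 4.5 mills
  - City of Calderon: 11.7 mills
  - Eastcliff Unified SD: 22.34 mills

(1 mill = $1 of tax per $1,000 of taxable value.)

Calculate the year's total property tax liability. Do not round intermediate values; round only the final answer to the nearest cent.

Assessed value = $1,918,000 × 0.87 = $1,668,660
Disability exemption = min($64,000, 35% × $1,668,660) = min($64,000, $584,031) = $64,000 (dollar cap binds)
Taxable value = $1,668,660 − $6,000 − $64,000 = $1,598,660
Briarton Township: $1,598,660 × 0.0045 = $7,193.97
City of Calderon: $1,598,660 × 0.0117 = $18,704.322
Eastcliff Unified SD: $1,598,660 × 0.02234 = $35,714.0644
Total = $61,612.3564

$61,612.36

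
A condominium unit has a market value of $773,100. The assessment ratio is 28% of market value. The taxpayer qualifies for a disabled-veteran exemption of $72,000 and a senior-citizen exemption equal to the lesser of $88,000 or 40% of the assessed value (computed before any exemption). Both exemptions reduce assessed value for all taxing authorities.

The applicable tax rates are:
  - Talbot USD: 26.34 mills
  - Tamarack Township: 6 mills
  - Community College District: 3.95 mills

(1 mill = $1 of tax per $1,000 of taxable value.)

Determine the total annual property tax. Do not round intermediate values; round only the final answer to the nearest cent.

$2,100.49

Assessed value = $773,100 × 0.28 = $216,468
Senior-citizen exemption = min($88,000, 40% × $216,468) = min($88,000, $86,587.2) = $86,587.2 (percentage binds)
Taxable value = $216,468 − $72,000 − $86,587.2 = $57,880.8
Talbot USD: $57,880.8 × 0.02634 = $1,524.580272
Tamarack Township: $57,880.8 × 0.006 = $347.2848
Community College District: $57,880.8 × 0.00395 = $228.62916
Total = $2,100.494232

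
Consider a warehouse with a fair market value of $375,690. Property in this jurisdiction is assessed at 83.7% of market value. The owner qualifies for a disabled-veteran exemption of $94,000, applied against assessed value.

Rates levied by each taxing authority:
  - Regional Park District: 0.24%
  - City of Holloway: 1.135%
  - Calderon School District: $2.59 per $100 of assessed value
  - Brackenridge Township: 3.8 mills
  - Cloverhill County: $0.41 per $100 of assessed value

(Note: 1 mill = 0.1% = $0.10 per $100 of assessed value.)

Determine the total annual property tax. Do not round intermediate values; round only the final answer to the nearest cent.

$10,482.52

Assessed value = $375,690 × 0.837 = $314,452.53
Taxable value = $314,452.53 − $94,000 = $220,452.53
Regional Park District: $220,452.53 × 0.0024 = $529.086072
City of Holloway: $220,452.53 × 0.01135 = $2,502.1362155
Calderon School District: $220,452.53 × 0.0259 = $5,709.720527
Brackenridge Township: $220,452.53 × 0.0038 = $837.719614
Cloverhill County: $220,452.53 × 0.0041 = $903.855373
Total = $10,482.5178015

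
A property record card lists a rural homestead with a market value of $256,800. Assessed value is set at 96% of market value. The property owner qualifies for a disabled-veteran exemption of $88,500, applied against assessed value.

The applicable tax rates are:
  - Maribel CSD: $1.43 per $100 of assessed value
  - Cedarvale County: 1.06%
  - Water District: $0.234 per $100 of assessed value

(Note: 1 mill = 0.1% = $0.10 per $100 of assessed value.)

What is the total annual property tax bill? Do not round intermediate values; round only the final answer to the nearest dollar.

$4,305

Assessed value = $256,800 × 0.96 = $246,528
Taxable value = $246,528 − $88,500 = $158,028
Maribel CSD: $158,028 × 0.0143 = $2,259.8004
Cedarvale County: $158,028 × 0.0106 = $1,675.0968
Water District: $158,028 × 0.00234 = $369.78552
Total = $4,304.68272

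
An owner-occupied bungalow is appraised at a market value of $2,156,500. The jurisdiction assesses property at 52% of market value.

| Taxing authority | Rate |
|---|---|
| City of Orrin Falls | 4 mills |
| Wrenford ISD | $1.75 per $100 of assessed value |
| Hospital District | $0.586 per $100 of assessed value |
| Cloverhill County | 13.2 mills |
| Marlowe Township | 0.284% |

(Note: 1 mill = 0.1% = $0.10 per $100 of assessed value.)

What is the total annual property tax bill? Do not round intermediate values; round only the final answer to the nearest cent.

Assessed value = $2,156,500 × 0.52 = $1,121,380
City of Orrin Falls: $1,121,380 × 0.004 = $4,485.52
Wrenford ISD: $1,121,380 × 0.0175 = $19,624.15
Hospital District: $1,121,380 × 0.00586 = $6,571.2868
Cloverhill County: $1,121,380 × 0.0132 = $14,802.216
Marlowe Township: $1,121,380 × 0.00284 = $3,184.7192
Total = $48,667.892

$48,667.89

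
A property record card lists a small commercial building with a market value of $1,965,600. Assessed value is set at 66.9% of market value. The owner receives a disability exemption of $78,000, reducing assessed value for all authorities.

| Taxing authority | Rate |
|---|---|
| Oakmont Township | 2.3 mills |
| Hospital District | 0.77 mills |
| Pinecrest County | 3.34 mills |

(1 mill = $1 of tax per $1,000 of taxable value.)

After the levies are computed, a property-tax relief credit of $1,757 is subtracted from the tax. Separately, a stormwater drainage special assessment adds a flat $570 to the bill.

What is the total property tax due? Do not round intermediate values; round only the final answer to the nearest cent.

Assessed value = $1,965,600 × 0.669 = $1,314,986.4
Taxable value = $1,314,986.4 − $78,000 = $1,236,986.4
Oakmont Township: $1,236,986.4 × 0.0023 = $2,845.06872
Hospital District: $1,236,986.4 × 0.00077 = $952.479528
Pinecrest County: $1,236,986.4 × 0.00334 = $4,131.534576
Levies subtotal = $7,929.082824
After credit = $7,929.082824 − $1,757 = $6,172.082824
Total = $6,172.082824 + $570 = $6,742.082824

$6,742.08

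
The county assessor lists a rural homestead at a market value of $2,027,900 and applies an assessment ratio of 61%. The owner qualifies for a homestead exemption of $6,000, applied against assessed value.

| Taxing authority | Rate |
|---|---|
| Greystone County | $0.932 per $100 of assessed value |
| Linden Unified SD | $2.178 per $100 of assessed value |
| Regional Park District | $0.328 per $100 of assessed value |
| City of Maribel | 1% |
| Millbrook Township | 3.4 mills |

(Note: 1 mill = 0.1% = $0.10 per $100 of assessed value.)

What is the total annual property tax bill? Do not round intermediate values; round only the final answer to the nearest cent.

$58,818.09

Assessed value = $2,027,900 × 0.61 = $1,237,019
Taxable value = $1,237,019 − $6,000 = $1,231,019
Greystone County: $1,231,019 × 0.00932 = $11,473.09708
Linden Unified SD: $1,231,019 × 0.02178 = $26,811.59382
Regional Park District: $1,231,019 × 0.00328 = $4,037.74232
City of Maribel: $1,231,019 × 0.01 = $12,310.19
Millbrook Township: $1,231,019 × 0.0034 = $4,185.4646
Total = $58,818.08782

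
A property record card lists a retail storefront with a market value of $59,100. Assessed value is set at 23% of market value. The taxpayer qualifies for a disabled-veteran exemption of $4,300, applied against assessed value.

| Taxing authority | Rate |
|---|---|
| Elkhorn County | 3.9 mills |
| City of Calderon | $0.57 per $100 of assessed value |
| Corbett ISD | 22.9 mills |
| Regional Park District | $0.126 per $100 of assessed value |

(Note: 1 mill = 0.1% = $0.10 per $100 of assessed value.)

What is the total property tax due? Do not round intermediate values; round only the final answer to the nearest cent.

Assessed value = $59,100 × 0.23 = $13,593
Taxable value = $13,593 − $4,300 = $9,293
Elkhorn County: $9,293 × 0.0039 = $36.2427
City of Calderon: $9,293 × 0.0057 = $52.9701
Corbett ISD: $9,293 × 0.0229 = $212.8097
Regional Park District: $9,293 × 0.00126 = $11.70918
Total = $313.73168

$313.73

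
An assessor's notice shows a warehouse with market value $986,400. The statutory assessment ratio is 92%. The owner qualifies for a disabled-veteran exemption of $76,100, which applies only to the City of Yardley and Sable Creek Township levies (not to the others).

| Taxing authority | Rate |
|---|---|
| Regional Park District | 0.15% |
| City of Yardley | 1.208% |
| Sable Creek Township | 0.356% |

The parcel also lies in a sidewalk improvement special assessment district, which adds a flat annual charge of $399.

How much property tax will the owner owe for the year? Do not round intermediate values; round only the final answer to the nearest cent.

Assessed value = $986,400 × 0.92 = $907,488
Regional Park District: $907,488 × 0.0015 = $1,361.232
City of Yardley: ($907,488 − $76,100) × 0.01208 = $831,388 × 0.01208 = $10,043.16704
Sable Creek Township: ($907,488 − $76,100) × 0.00356 = $831,388 × 0.00356 = $2,959.74128
Levies subtotal = $14,364.14032
Total = $14,364.14032 + $399 = $14,763.14032

$14,763.14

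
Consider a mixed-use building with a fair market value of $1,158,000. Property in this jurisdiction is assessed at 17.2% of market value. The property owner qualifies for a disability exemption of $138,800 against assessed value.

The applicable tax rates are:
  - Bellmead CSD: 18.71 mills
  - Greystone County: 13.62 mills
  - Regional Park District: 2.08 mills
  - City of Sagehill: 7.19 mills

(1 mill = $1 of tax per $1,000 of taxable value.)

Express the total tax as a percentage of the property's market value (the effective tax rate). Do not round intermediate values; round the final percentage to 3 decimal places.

Assessed value = $1,158,000 × 0.172 = $199,176
Taxable value = $199,176 − $138,800 = $60,376
Bellmead CSD: $60,376 × 0.01871 = $1,129.63496
Greystone County: $60,376 × 0.01362 = $822.32112
Regional Park District: $60,376 × 0.00208 = $125.58208
City of Sagehill: $60,376 × 0.00719 = $434.10344
Total tax = $2,511.6416
Effective rate = $2,511.6416 ÷ $1,158,000 = 0.217% of market value

0.217%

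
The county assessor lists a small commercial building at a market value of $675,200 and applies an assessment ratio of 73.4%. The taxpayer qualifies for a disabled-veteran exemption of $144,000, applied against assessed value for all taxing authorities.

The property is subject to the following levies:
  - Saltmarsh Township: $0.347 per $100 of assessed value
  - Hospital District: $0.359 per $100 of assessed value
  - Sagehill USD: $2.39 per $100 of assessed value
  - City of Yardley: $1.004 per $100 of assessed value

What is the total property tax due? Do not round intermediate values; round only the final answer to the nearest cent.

$14,415.47

Assessed value = $675,200 × 0.734 = $495,596.8
Taxable value = $495,596.8 − $144,000 = $351,596.8
Saltmarsh Township: $351,596.8 × 0.00347 = $1,220.040896
Hospital District: $351,596.8 × 0.00359 = $1,262.232512
Sagehill USD: $351,596.8 × 0.0239 = $8,403.16352
City of Yardley: $351,596.8 × 0.01004 = $3,530.031872
Total = $1,220.040896 + $1,262.232512 + $8,403.16352 + $3,530.031872 = $14,415.4688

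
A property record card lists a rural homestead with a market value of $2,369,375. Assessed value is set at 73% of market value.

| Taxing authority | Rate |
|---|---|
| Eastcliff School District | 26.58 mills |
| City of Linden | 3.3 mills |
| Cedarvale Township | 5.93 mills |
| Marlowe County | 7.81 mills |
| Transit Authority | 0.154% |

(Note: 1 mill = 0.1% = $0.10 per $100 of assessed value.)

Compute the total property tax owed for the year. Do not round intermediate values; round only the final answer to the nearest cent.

Assessed value = $2,369,375 × 0.73 = $1,729,643.75
Eastcliff School District: $1,729,643.75 × 0.02658 = $45,973.930875
City of Linden: $1,729,643.75 × 0.0033 = $5,707.824375
Cedarvale Township: $1,729,643.75 × 0.00593 = $10,256.7874375
Marlowe County: $1,729,643.75 × 0.00781 = $13,508.5176875
Transit Authority: $1,729,643.75 × 0.00154 = $2,663.651375
Total = $78,110.71175

$78,110.71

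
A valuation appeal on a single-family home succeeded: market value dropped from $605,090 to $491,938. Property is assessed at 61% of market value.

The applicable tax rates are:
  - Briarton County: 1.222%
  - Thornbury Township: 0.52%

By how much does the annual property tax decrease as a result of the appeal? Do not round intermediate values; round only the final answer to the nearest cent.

$1,202.38

Old assessed value = $605,090 × 0.61 = $369,104.9
New assessed value = $491,938 × 0.61 = $300,082.18
Combined rate = 0.01222 + 0.0052 = 0.01742
Old tax = $369,104.9 × 0.01742 = $6,429.807358
New tax = $300,082.18 × 0.01742 = $5,227.4315756
Reduction = $6,429.807358 − $5,227.4315756 = $1,202.3757824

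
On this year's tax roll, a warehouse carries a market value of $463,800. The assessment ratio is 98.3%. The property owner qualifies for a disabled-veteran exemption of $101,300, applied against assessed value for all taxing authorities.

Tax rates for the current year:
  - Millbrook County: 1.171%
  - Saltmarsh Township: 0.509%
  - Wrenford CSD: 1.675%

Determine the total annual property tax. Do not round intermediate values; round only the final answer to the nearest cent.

Assessed value = $463,800 × 0.983 = $455,915.4
Taxable value = $455,915.4 − $101,300 = $354,615.4
Millbrook County: $354,615.4 × 0.01171 = $4,152.546334
Saltmarsh Township: $354,615.4 × 0.00509 = $1,804.992386
Wrenford CSD: $354,615.4 × 0.01675 = $5,939.80795
Total = $4,152.546334 + $1,804.992386 + $5,939.80795 = $11,897.34667

$11,897.35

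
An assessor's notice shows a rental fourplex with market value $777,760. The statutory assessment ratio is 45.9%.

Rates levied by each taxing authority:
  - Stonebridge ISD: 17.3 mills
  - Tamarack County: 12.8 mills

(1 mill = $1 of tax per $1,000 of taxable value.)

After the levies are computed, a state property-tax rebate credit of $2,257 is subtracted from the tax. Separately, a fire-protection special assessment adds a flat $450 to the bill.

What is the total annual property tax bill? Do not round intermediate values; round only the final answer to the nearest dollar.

Assessed value = $777,760 × 0.459 = $356,991.84
Stonebridge ISD: $356,991.84 × 0.0173 = $6,175.958832
Tamarack County: $356,991.84 × 0.0128 = $4,569.495552
Levies subtotal = $10,745.454384
After credit = $10,745.454384 − $2,257 = $8,488.454384
Total = $8,488.454384 + $450 = $8,938.454384

$8,938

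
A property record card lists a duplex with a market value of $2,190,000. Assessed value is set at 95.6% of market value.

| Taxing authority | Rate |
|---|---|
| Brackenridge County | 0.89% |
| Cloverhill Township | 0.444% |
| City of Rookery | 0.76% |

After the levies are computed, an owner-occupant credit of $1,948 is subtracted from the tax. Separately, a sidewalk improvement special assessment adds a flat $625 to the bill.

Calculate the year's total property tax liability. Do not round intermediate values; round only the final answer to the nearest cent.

Assessed value = $2,190,000 × 0.956 = $2,093,640
Brackenridge County: $2,093,640 × 0.0089 = $18,633.396
Cloverhill Township: $2,093,640 × 0.00444 = $9,295.7616
City of Rookery: $2,093,640 × 0.0076 = $15,911.664
Levies subtotal = $43,840.8216
After credit = $43,840.8216 − $1,948 = $41,892.8216
Total = $41,892.8216 + $625 = $42,517.8216

$42,517.82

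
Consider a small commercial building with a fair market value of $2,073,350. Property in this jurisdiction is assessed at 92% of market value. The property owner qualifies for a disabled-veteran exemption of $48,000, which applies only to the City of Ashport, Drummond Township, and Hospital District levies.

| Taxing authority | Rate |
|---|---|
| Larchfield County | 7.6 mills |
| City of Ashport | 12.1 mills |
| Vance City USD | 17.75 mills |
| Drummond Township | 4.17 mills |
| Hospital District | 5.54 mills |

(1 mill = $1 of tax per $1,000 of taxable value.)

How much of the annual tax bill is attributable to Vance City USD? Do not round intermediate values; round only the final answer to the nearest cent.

$33,857.81

Assessed value = $2,073,350 × 0.92 = $1,907,482
Vance City USD taxable value = $1,907,482 (exemption does not apply)
Vance City USD levy = $1,907,482 × 0.01775 = $33,857.8055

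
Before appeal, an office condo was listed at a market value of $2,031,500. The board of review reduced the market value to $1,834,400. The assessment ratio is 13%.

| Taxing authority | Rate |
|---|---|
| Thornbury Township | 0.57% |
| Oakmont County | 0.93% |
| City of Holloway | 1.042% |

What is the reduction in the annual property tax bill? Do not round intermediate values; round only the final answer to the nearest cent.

Old assessed value = $2,031,500 × 0.13 = $264,095
New assessed value = $1,834,400 × 0.13 = $238,472
Combined rate = 0.0057 + 0.0093 + 0.01042 = 0.02542
Old tax = $264,095 × 0.02542 = $6,713.2949
New tax = $238,472 × 0.02542 = $6,061.95824
Reduction = $6,713.2949 − $6,061.95824 = $651.33666

$651.34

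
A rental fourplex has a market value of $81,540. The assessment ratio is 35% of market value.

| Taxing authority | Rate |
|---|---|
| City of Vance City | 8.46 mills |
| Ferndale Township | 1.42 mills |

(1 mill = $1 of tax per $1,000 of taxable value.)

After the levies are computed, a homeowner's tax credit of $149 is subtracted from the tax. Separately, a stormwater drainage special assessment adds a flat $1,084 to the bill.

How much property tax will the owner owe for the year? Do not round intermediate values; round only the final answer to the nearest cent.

$1,216.97

Assessed value = $81,540 × 0.35 = $28,539
City of Vance City: $28,539 × 0.00846 = $241.43994
Ferndale Township: $28,539 × 0.00142 = $40.52538
Levies subtotal = $281.96532
After credit = $281.96532 − $149 = $132.96532
Total = $132.96532 + $1,084 = $1,216.96532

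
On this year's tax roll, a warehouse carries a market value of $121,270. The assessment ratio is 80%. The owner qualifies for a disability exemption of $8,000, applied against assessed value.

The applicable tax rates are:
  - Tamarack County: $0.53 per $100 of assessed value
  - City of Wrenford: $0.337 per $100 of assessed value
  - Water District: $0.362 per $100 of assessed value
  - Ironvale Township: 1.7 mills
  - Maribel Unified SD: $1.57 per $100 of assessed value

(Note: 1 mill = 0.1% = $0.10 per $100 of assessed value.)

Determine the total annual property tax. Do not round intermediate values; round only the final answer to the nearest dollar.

Assessed value = $121,270 × 0.8 = $97,016
Taxable value = $97,016 − $8,000 = $89,016
Tamarack County: $89,016 × 0.0053 = $471.7848
City of Wrenford: $89,016 × 0.00337 = $299.98392
Water District: $89,016 × 0.00362 = $322.23792
Ironvale Township: $89,016 × 0.0017 = $151.3272
Maribel Unified SD: $89,016 × 0.0157 = $1,397.5512
Total = $2,642.88504

$2,643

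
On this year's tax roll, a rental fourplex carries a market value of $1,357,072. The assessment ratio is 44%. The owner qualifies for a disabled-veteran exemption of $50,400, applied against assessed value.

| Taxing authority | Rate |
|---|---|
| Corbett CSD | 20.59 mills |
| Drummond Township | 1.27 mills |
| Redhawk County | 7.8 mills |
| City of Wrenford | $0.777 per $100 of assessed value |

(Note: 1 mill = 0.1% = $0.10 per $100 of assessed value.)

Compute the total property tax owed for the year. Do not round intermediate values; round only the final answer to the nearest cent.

Assessed value = $1,357,072 × 0.44 = $597,111.68
Taxable value = $597,111.68 − $50,400 = $546,711.68
Corbett CSD: $546,711.68 × 0.02059 = $11,256.7934912
Drummond Township: $546,711.68 × 0.00127 = $694.3238336
Redhawk County: $546,711.68 × 0.0078 = $4,264.351104
City of Wrenford: $546,711.68 × 0.00777 = $4,247.9497536
Total = $20,463.4181824

$20,463.42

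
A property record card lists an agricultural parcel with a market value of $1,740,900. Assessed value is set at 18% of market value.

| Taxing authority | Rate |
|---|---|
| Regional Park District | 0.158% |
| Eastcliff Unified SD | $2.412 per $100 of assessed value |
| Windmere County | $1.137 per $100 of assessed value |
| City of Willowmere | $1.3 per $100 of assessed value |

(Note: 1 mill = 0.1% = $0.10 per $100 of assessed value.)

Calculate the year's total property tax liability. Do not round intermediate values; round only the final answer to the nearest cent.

$15,690.04

Assessed value = $1,740,900 × 0.18 = $313,362
Regional Park District: $313,362 × 0.00158 = $495.11196
Eastcliff Unified SD: $313,362 × 0.02412 = $7,558.29144
Windmere County: $313,362 × 0.01137 = $3,562.92594
City of Willowmere: $313,362 × 0.013 = $4,073.706
Total = $15,690.03534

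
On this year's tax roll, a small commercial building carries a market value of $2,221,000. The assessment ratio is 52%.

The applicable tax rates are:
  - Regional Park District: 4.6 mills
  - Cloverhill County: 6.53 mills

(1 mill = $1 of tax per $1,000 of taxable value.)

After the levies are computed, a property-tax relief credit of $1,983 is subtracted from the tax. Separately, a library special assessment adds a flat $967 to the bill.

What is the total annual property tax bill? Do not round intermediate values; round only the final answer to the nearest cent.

$11,838.26

Assessed value = $2,221,000 × 0.52 = $1,154,920
Regional Park District: $1,154,920 × 0.0046 = $5,312.632
Cloverhill County: $1,154,920 × 0.00653 = $7,541.6276
Levies subtotal = $12,854.2596
After credit = $12,854.2596 − $1,983 = $10,871.2596
Total = $10,871.2596 + $967 = $11,838.2596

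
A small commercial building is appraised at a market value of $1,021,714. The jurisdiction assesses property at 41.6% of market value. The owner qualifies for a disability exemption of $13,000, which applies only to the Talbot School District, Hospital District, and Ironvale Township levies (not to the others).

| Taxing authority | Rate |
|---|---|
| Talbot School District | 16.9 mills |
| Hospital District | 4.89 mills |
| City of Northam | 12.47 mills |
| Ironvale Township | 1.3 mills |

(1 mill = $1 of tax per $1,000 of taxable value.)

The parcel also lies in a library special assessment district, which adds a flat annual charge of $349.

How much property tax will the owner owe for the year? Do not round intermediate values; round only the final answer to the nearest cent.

$15,163.00

Assessed value = $1,021,714 × 0.416 = $425,033.024
Talbot School District: ($425,033.024 − $13,000) × 0.0169 = $412,033.024 × 0.0169 = $6,963.3581056
Hospital District: ($425,033.024 − $13,000) × 0.00489 = $412,033.024 × 0.00489 = $2,014.84148736
City of Northam: $425,033.024 × 0.01247 = $5,300.16180928
Ironvale Township: ($425,033.024 − $13,000) × 0.0013 = $412,033.024 × 0.0013 = $535.6429312
Levies subtotal = $14,814.00433344
Total = $14,814.00433344 + $349 = $15,163.00433344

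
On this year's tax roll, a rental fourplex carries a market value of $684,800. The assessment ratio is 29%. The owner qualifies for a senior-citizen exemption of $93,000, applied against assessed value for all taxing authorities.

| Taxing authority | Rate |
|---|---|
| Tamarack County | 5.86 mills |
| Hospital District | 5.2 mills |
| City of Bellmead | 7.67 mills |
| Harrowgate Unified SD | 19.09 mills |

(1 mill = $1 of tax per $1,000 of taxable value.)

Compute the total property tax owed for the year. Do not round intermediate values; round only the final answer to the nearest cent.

Assessed value = $684,800 × 0.29 = $198,592
Taxable value = $198,592 − $93,000 = $105,592
Tamarack County: $105,592 × 0.00586 = $618.76912
Hospital District: $105,592 × 0.0052 = $549.0784
City of Bellmead: $105,592 × 0.00767 = $809.89064
Harrowgate Unified SD: $105,592 × 0.01909 = $2,015.75128
Total = $618.76912 + $549.0784 + $809.89064 + $2,015.75128 = $3,993.48944

$3,993.49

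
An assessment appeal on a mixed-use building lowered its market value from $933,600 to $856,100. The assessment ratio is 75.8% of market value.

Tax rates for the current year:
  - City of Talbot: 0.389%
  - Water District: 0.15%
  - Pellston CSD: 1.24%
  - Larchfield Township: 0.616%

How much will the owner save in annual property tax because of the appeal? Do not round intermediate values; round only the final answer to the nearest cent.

$1,406.94

Old assessed value = $933,600 × 0.758 = $707,668.8
New assessed value = $856,100 × 0.758 = $648,923.8
Combined rate = 0.00389 + 0.0015 + 0.0124 + 0.00616 = 0.02395
Old tax = $707,668.8 × 0.02395 = $16,948.66776
New tax = $648,923.8 × 0.02395 = $15,541.72501
Reduction = $16,948.66776 − $15,541.72501 = $1,406.94275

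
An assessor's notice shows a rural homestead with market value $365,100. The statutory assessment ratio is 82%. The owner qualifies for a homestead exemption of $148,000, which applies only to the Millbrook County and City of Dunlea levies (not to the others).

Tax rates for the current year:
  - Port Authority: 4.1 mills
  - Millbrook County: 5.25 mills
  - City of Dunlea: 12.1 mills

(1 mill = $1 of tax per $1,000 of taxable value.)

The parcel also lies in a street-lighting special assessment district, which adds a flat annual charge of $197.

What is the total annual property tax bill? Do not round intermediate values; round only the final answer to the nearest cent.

$4,050.94

Assessed value = $365,100 × 0.82 = $299,382
Port Authority: $299,382 × 0.0041 = $1,227.4662
Millbrook County: ($299,382 − $148,000) × 0.00525 = $151,382 × 0.00525 = $794.7555
City of Dunlea: ($299,382 − $148,000) × 0.0121 = $151,382 × 0.0121 = $1,831.7222
Levies subtotal = $3,853.9439
Total = $3,853.9439 + $197 = $4,050.9439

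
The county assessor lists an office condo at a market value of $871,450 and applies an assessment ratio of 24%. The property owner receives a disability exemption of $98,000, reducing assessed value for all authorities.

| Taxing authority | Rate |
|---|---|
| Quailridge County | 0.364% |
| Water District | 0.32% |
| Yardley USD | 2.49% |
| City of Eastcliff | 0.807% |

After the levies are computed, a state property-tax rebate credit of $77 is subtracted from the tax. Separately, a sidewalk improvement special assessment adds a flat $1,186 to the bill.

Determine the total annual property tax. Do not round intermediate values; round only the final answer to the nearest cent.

Assessed value = $871,450 × 0.24 = $209,148
Taxable value = $209,148 − $98,000 = $111,148
Quailridge County: $111,148 × 0.00364 = $404.57872
Water District: $111,148 × 0.0032 = $355.6736
Yardley USD: $111,148 × 0.0249 = $2,767.5852
City of Eastcliff: $111,148 × 0.00807 = $896.96436
Levies subtotal = $4,424.80188
After credit = $4,424.80188 − $77 = $4,347.80188
Total = $4,347.80188 + $1,186 = $5,533.80188

$5,533.80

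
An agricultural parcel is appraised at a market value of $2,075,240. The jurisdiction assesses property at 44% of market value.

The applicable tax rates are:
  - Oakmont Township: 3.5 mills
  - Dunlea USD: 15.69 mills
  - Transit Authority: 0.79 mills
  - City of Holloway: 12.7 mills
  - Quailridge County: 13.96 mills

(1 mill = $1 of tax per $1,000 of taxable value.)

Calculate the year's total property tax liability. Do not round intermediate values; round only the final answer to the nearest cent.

$42,587.25

Assessed value = $2,075,240 × 0.44 = $913,105.6
Oakmont Township: $913,105.6 × 0.0035 = $3,195.8696
Dunlea USD: $913,105.6 × 0.01569 = $14,326.626864
Transit Authority: $913,105.6 × 0.00079 = $721.353424
City of Holloway: $913,105.6 × 0.0127 = $11,596.44112
Quailridge County: $913,105.6 × 0.01396 = $12,746.954176
Total = $3,195.8696 + $14,326.626864 + $721.353424 + $11,596.44112 + $12,746.954176 = $42,587.245184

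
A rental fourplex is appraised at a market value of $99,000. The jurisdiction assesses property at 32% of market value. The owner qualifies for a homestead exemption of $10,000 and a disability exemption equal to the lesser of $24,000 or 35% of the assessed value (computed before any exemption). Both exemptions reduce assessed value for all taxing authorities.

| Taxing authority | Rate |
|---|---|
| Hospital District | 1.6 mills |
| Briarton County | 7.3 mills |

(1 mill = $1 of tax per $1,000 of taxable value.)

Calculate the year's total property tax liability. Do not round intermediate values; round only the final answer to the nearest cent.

Assessed value = $99,000 × 0.32 = $31,680
Disability exemption = min($24,000, 35% × $31,680) = min($24,000, $11,088) = $11,088 (percentage binds)
Taxable value = $31,680 − $10,000 − $11,088 = $10,592
Hospital District: $10,592 × 0.0016 = $16.9472
Briarton County: $10,592 × 0.0073 = $77.3216
Total = $94.2688

$94.27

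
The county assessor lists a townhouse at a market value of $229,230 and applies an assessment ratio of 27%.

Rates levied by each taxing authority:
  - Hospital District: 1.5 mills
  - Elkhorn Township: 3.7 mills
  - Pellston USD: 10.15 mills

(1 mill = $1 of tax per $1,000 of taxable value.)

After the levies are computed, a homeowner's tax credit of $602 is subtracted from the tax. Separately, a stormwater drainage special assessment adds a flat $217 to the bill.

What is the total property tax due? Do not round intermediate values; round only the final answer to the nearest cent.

$565.04

Assessed value = $229,230 × 0.27 = $61,892.1
Hospital District: $61,892.1 × 0.0015 = $92.83815
Elkhorn Township: $61,892.1 × 0.0037 = $229.00077
Pellston USD: $61,892.1 × 0.01015 = $628.204815
Levies subtotal = $950.043735
After credit = $950.043735 − $602 = $348.043735
Total = $348.043735 + $217 = $565.043735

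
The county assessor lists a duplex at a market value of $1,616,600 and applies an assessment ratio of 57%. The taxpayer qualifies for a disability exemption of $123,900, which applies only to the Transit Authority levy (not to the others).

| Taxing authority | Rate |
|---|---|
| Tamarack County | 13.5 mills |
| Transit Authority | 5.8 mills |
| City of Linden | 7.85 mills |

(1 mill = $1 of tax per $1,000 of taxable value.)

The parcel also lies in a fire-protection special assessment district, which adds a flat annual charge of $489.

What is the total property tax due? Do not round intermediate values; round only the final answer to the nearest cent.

Assessed value = $1,616,600 × 0.57 = $921,462
Tamarack County: $921,462 × 0.0135 = $12,439.737
Transit Authority: ($921,462 − $123,900) × 0.0058 = $797,562 × 0.0058 = $4,625.8596
City of Linden: $921,462 × 0.00785 = $7,233.4767
Levies subtotal = $24,299.0733
Total = $24,299.0733 + $489 = $24,788.0733

$24,788.07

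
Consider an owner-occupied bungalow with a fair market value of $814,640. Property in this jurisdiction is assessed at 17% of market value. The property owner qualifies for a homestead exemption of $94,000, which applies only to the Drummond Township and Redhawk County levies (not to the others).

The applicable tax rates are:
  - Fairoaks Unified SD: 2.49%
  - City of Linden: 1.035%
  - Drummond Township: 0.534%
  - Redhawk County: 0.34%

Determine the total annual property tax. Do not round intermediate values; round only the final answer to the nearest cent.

$5,270.56

Assessed value = $814,640 × 0.17 = $138,488.8
Fairoaks Unified SD: $138,488.8 × 0.0249 = $3,448.37112
City of Linden: $138,488.8 × 0.01035 = $1,433.35908
Drummond Township: ($138,488.8 − $94,000) × 0.00534 = $44,488.8 × 0.00534 = $237.570192
Redhawk County: ($138,488.8 − $94,000) × 0.0034 = $44,488.8 × 0.0034 = $151.26192
Total = $5,270.562312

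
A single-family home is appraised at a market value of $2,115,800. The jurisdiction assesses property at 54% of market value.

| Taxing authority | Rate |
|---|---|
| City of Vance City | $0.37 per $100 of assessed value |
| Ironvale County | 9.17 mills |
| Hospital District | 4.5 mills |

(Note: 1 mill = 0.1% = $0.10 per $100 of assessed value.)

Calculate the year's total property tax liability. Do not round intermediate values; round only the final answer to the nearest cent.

Assessed value = $2,115,800 × 0.54 = $1,142,532
City of Vance City: $1,142,532 × 0.0037 = $4,227.3684
Ironvale County: $1,142,532 × 0.00917 = $10,477.01844
Hospital District: $1,142,532 × 0.0045 = $5,141.394
Total = $19,845.78084

$19,845.78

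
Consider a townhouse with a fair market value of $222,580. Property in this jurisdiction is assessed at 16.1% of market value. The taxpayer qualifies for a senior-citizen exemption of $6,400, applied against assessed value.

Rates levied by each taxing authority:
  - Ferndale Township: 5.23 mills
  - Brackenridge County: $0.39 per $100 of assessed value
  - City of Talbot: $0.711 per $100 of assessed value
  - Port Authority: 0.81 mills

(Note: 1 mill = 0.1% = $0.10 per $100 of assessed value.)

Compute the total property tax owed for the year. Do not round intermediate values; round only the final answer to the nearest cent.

Assessed value = $222,580 × 0.161 = $35,835.38
Taxable value = $35,835.38 − $6,400 = $29,435.38
Ferndale Township: $29,435.38 × 0.00523 = $153.9470374
Brackenridge County: $29,435.38 × 0.0039 = $114.797982
City of Talbot: $29,435.38 × 0.00711 = $209.2855518
Port Authority: $29,435.38 × 0.00081 = $23.8426578
Total = $501.873229

$501.87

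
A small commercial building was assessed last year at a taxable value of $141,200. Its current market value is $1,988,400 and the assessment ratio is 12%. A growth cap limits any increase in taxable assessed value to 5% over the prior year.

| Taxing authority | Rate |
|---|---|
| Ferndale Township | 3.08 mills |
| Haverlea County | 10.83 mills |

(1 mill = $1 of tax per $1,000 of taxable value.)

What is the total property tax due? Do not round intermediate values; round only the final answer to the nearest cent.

Uncapped assessed value = $1,988,400 × 0.12 = $238,608
Cap limit = $141,200 × 1.05 = $148,260
Taxable assessed value = min($238,608, $148,260) = $148,260 (cap binds)
Ferndale Township: $148,260 × 0.00308 = $456.6408
Haverlea County: $148,260 × 0.01083 = $1,605.6558
Total = $2,062.2966

$2,062.30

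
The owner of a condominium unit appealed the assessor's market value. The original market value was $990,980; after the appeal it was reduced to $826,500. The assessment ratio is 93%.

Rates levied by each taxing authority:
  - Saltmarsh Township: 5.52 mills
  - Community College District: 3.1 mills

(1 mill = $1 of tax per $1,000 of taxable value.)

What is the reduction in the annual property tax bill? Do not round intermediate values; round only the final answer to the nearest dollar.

Old assessed value = $990,980 × 0.93 = $921,611.4
New assessed value = $826,500 × 0.93 = $768,645
Combined rate = 0.00552 + 0.0031 = 0.00862
Old tax = $921,611.4 × 0.00862 = $7,944.290268
New tax = $768,645 × 0.00862 = $6,625.7199
Reduction = $7,944.290268 − $6,625.7199 = $1,318.570368

$1,319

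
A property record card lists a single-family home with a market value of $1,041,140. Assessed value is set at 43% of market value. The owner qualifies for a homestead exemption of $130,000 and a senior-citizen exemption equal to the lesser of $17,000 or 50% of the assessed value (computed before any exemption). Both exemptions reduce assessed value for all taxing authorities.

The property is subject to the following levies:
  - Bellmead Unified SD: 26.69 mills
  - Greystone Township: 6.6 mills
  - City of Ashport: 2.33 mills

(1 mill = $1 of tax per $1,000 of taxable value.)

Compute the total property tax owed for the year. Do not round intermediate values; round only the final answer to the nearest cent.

$10,710.58

Assessed value = $1,041,140 × 0.43 = $447,690.2
Senior-citizen exemption = min($17,000, 50% × $447,690.2) = min($17,000, $223,845.1) = $17,000 (dollar cap binds)
Taxable value = $447,690.2 − $130,000 − $17,000 = $300,690.2
Bellmead Unified SD: $300,690.2 × 0.02669 = $8,025.421438
Greystone Township: $300,690.2 × 0.0066 = $1,984.55532
City of Ashport: $300,690.2 × 0.00233 = $700.608166
Total = $10,710.584924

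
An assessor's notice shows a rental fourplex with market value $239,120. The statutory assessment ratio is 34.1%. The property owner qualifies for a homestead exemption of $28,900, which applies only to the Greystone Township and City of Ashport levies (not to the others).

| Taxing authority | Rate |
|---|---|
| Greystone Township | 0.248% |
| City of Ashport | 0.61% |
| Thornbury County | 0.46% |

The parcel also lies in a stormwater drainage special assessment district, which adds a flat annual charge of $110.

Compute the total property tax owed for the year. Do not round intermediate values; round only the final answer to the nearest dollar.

$937

Assessed value = $239,120 × 0.341 = $81,539.92
Greystone Township: ($81,539.92 − $28,900) × 0.00248 = $52,639.92 × 0.00248 = $130.5470016
City of Ashport: ($81,539.92 − $28,900) × 0.0061 = $52,639.92 × 0.0061 = $321.103512
Thornbury County: $81,539.92 × 0.0046 = $375.083632
Levies subtotal = $826.7341456
Total = $826.7341456 + $110 = $936.7341456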